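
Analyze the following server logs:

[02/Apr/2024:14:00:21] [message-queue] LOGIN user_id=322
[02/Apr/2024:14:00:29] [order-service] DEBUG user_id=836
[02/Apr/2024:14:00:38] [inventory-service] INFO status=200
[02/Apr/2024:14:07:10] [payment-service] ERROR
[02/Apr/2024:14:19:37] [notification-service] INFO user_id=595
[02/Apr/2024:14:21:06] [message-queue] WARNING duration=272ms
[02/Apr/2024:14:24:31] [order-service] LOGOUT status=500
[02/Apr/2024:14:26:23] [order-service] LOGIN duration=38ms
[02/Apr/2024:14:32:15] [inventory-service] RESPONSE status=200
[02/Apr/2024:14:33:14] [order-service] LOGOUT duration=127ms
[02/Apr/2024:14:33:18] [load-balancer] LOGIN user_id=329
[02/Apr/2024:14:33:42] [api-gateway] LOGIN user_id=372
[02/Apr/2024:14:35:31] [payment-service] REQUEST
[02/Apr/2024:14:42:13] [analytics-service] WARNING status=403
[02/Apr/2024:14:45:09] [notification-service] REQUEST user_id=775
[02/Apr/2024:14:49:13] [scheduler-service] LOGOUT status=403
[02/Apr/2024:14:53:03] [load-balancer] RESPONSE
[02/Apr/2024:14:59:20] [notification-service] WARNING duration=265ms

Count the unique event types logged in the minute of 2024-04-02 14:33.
2

To count unique event types:

1. Filter events in the minute starting at 2024-04-02 14:33
2. Extract event types from matching entries
3. Count unique types: 2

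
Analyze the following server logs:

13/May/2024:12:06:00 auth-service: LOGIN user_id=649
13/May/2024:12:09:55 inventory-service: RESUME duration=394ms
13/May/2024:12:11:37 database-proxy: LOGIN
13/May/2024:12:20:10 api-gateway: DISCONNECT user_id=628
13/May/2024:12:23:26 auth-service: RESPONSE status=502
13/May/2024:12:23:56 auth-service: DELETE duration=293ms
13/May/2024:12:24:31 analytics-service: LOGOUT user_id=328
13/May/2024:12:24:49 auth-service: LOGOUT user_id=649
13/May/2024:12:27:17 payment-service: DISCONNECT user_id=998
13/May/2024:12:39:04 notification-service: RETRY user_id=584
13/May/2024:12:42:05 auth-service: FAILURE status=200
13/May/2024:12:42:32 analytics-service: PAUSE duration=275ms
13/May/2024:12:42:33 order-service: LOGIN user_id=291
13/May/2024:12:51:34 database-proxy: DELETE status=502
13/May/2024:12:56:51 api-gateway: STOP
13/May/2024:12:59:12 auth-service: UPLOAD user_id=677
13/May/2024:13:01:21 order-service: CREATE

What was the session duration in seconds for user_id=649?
1129

To calculate session duration:

1. Find LOGIN event for user_id=649: 13/May/2024:12:06:00
2. Find LOGOUT event for user_id=649: 13/May/2024:12:24:49
3. Session duration: 13/May/2024:12:24:49 - 13/May/2024:12:06:00 = 1129 seconds (18 minutes)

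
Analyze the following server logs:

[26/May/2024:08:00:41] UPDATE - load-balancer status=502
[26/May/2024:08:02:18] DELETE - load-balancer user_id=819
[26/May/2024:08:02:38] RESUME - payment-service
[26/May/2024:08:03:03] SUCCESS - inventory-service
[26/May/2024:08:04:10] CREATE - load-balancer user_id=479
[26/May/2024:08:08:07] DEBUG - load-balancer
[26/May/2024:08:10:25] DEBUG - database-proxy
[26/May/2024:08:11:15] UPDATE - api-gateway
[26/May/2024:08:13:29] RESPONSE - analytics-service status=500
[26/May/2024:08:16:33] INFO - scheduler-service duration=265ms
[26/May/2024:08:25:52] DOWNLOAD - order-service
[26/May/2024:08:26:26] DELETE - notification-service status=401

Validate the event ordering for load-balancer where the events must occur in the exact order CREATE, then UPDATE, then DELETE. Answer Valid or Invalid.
Invalid

To validate ordering:

1. Required order: CREATE → UPDATE → DELETE
2. Rule: the events must occur in the exact order CREATE, then UPDATE, then DELETE
3. Check actual order of events for load-balancer
4. Result: Invalid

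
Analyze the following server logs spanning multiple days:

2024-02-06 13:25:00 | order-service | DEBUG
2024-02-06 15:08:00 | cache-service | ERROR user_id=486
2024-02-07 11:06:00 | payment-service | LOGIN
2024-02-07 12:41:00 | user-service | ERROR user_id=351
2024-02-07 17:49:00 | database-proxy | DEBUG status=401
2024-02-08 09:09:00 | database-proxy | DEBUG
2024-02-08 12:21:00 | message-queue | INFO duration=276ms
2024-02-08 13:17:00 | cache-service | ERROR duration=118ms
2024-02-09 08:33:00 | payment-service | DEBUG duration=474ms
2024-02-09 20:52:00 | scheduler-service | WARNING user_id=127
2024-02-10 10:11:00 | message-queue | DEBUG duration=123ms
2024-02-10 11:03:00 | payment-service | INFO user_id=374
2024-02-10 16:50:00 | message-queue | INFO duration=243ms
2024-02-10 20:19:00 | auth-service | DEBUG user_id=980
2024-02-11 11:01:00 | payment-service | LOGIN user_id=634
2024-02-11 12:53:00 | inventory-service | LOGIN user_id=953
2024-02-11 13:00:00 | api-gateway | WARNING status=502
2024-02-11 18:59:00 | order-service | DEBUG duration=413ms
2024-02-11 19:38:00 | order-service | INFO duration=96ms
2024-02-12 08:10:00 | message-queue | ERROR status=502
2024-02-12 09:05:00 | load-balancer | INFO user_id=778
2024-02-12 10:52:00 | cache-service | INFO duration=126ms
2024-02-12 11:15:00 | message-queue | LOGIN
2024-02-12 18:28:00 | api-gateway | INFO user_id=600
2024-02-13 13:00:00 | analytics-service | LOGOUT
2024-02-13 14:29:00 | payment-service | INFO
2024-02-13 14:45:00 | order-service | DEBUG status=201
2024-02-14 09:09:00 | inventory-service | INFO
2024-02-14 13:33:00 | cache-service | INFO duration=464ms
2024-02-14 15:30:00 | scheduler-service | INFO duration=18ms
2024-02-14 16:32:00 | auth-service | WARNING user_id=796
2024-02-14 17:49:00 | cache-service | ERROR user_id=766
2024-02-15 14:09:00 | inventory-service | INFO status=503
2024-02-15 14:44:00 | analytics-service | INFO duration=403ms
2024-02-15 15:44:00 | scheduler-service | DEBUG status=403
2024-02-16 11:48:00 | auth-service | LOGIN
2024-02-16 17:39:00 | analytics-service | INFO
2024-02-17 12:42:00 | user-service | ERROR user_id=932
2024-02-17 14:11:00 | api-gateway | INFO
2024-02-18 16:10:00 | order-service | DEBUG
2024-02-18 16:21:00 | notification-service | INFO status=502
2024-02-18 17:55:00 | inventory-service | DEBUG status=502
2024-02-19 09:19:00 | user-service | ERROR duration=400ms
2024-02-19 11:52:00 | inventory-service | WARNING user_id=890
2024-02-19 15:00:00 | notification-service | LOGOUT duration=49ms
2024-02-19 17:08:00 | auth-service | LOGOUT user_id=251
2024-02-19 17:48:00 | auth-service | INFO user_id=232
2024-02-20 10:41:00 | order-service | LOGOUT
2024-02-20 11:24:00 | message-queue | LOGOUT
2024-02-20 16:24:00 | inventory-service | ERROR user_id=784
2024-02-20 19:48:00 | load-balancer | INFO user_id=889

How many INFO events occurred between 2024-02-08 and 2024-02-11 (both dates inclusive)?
4

To filter by date range:

1. Date range: 2024-02-08 through 2024-02-11, both dates inclusive
2. Filter for INFO events whose date falls in this range
3. Count matching events: 4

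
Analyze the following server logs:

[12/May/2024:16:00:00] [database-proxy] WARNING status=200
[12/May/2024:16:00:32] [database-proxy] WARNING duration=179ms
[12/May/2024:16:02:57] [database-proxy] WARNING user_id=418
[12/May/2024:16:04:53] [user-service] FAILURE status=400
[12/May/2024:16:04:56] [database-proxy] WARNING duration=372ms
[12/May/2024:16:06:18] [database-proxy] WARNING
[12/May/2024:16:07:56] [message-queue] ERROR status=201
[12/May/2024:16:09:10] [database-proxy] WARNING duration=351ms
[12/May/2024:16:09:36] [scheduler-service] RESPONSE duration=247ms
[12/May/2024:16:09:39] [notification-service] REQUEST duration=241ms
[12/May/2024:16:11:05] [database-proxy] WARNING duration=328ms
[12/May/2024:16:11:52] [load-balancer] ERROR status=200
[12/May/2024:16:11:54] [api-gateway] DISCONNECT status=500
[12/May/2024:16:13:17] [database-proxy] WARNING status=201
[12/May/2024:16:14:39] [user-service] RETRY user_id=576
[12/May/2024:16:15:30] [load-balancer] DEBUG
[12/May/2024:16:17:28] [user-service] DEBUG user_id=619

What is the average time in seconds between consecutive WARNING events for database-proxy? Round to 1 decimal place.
113.9

To calculate average interval:

1. Find all WARNING events for database-proxy in order
2. Calculate time gaps between consecutive events
3. Compute mean of gaps: 797 / 7 = 113.9 seconds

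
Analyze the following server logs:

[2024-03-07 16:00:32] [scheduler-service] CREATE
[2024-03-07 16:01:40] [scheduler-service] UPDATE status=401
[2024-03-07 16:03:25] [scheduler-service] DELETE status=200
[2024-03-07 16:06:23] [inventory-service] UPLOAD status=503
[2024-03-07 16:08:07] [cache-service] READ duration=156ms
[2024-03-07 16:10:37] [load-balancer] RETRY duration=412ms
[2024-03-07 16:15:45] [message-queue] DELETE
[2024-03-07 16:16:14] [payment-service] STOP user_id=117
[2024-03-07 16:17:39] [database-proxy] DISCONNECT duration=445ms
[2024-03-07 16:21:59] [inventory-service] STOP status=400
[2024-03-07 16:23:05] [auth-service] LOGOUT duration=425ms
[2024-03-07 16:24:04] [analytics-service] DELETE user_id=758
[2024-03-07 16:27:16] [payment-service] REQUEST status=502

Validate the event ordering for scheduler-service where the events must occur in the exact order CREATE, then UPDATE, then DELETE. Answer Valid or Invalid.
Valid

To validate ordering:

1. Required order: CREATE → UPDATE → DELETE
2. Rule: the events must occur in the exact order CREATE, then UPDATE, then DELETE
3. Check actual order of events for scheduler-service
4. Result: Valid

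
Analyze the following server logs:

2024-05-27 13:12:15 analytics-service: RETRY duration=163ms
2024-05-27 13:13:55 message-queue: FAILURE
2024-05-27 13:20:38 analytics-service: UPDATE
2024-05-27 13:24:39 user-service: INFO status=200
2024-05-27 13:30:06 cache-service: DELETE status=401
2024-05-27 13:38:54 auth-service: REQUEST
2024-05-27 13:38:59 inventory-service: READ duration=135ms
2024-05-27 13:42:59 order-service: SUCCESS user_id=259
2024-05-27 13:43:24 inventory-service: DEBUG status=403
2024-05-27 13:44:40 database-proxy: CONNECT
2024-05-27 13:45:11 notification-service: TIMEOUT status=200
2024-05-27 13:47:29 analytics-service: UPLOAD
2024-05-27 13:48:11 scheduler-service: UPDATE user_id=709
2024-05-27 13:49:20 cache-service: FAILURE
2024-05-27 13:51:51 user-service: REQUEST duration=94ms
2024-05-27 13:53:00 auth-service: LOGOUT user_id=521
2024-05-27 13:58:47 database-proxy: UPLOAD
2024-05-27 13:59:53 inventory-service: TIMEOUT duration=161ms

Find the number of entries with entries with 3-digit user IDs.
3

To find matching entries:

1. Pattern to match: entries with 3-digit user IDs
2. Scan each log entry for the pattern
3. Count matches: 3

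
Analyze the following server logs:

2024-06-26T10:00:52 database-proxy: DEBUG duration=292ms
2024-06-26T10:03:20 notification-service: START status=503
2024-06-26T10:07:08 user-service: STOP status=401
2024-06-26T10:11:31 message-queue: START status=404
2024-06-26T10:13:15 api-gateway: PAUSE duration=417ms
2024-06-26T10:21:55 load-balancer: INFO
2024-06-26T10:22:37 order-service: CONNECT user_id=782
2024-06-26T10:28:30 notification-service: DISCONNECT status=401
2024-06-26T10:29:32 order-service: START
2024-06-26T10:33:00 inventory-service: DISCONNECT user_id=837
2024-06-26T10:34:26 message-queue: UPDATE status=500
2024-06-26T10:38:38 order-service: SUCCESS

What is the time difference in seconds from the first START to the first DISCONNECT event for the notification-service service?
1510

To find the time between events:

1. Locate the first START event for notification-service: 2024-06-26T10:03:20
2. Locate the first DISCONNECT event for notification-service: 2024-06-26T10:28:30
3. Calculate the difference: 2024-06-26T10:28:30 - 2024-06-26T10:03:20 = 1510 seconds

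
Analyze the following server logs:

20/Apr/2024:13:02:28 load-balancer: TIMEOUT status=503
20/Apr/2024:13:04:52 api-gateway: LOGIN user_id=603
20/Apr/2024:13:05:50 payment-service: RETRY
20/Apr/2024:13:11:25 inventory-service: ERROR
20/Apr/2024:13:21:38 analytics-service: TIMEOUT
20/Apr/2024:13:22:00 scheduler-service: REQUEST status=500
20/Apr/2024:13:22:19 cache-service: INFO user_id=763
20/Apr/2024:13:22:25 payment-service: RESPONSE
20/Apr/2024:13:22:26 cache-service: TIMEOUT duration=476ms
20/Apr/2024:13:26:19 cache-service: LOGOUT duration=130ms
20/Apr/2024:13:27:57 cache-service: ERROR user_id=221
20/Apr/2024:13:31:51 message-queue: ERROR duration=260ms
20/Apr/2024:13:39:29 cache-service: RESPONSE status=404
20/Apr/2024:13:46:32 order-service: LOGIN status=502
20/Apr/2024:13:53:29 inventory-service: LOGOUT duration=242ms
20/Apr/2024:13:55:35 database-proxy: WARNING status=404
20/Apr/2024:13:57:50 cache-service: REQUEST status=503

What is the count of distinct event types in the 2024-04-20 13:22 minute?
4

To count unique event types:

1. Filter events in the minute starting at 2024-04-20 13:22
2. Extract event types from matching entries
3. Count unique types: 4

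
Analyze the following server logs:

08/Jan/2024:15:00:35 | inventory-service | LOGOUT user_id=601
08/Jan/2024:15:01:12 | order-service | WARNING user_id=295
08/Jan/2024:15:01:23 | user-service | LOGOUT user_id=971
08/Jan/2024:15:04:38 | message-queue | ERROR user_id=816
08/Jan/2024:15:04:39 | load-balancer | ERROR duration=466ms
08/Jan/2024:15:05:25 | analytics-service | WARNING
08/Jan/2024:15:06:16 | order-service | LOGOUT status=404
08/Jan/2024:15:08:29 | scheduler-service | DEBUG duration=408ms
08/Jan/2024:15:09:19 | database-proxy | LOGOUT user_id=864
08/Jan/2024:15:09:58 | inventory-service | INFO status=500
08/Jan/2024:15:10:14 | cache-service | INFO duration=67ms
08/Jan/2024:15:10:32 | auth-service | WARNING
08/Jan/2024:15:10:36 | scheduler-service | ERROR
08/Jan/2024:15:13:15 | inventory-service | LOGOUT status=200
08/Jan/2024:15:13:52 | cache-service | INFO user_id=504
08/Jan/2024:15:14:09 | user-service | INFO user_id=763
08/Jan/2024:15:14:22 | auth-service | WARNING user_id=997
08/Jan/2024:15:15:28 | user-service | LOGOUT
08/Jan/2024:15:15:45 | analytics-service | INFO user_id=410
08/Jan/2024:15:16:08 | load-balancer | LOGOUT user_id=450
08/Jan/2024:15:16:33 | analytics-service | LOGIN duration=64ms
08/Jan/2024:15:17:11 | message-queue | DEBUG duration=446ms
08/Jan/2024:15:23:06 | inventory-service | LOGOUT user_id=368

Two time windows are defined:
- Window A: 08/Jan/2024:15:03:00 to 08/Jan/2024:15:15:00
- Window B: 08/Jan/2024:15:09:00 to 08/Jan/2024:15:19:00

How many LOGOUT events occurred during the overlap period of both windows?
2

To find overlap events:

1. Window A: 08/Jan/2024:15:03:00 to 08/Jan/2024:15:15:00
2. Window B: 08/Jan/2024:15:09:00 to 08/Jan/2024:15:19:00
3. Overlap period: 08/Jan/2024:15:09:00 to 08/Jan/2024:15:15:00
4. Count LOGOUT events in overlap: 2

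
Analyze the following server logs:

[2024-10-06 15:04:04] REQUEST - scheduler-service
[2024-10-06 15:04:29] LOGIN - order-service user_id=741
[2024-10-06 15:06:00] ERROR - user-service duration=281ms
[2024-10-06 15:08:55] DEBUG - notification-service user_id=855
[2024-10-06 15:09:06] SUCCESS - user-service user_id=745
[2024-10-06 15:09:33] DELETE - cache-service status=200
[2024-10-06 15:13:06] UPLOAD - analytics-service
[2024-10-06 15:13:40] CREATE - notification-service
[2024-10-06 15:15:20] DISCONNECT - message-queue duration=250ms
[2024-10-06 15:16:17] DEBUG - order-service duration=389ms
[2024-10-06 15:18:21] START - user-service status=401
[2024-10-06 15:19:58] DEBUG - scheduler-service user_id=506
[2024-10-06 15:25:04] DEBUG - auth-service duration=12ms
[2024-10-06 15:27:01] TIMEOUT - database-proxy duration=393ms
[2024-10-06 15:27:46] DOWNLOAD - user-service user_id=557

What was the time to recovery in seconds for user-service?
186

To calculate recovery time:

1. Find ERROR event for user-service: 2024-10-06 15:06:00
2. Find next SUCCESS event for user-service: 2024-10-06 15:09:06
3. Recovery time: 2024-10-06 15:09:06 - 2024-10-06 15:06:00 = 186 seconds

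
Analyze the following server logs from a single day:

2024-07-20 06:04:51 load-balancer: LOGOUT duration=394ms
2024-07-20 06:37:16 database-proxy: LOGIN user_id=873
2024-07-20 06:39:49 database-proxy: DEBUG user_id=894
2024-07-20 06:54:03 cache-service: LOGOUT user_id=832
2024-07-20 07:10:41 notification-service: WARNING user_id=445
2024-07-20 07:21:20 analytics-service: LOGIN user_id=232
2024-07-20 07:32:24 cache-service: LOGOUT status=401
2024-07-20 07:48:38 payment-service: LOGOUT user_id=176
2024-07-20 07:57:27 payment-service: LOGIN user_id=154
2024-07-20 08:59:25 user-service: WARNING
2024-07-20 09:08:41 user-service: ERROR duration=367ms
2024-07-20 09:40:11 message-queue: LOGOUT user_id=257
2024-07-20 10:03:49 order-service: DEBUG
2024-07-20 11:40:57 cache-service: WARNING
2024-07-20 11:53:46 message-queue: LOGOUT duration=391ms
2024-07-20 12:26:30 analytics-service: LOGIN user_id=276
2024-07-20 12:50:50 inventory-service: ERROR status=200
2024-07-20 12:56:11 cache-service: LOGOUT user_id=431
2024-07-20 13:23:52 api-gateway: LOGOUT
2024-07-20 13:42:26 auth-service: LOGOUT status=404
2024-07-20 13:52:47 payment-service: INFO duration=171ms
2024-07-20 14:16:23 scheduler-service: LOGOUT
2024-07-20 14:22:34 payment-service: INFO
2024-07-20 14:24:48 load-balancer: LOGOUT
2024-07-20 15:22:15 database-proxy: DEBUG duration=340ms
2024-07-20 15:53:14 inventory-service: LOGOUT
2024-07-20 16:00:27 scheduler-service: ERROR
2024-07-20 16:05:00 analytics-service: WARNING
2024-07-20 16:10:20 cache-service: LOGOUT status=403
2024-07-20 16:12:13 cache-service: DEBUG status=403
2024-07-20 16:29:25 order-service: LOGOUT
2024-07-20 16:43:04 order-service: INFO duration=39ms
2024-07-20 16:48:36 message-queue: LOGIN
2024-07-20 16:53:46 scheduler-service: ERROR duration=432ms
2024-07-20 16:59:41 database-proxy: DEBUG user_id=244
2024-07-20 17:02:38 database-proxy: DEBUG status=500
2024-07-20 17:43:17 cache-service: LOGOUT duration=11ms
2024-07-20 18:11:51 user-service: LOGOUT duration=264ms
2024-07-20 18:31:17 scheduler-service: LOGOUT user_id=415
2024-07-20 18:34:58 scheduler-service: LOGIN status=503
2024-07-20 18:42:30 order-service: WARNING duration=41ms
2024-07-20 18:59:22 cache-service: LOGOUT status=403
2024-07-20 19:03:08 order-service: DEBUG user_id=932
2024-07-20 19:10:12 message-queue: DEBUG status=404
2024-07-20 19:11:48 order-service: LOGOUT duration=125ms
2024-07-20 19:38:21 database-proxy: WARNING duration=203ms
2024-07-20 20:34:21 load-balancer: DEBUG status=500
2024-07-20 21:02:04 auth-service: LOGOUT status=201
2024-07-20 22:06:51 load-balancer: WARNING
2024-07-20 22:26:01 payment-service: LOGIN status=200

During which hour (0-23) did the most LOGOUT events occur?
18

To find the peak hour:

1. Group all LOGOUT events by hour
2. Count events in each hour
3. Find hour with maximum count
4. Peak hour: 18 (with 3 events)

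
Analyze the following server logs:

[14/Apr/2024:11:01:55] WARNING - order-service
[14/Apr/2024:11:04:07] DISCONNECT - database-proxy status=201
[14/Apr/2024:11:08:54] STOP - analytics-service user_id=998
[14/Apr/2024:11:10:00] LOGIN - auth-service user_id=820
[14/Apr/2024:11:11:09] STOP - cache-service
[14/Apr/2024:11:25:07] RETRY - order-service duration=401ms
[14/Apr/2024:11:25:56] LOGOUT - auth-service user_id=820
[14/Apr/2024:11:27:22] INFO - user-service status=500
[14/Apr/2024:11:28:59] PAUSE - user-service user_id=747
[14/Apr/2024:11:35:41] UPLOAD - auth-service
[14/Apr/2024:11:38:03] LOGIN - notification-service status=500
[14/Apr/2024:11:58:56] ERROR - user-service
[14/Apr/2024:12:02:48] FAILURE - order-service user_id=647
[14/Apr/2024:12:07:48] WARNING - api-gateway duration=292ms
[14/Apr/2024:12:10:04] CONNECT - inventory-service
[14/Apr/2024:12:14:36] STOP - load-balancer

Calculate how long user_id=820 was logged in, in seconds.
956

To calculate session duration:

1. Find LOGIN event for user_id=820: 14/Apr/2024:11:10:00
2. Find LOGOUT event for user_id=820: 14/Apr/2024:11:25:56
3. Session duration: 14/Apr/2024:11:25:56 - 14/Apr/2024:11:10:00 = 956 seconds (15 minutes)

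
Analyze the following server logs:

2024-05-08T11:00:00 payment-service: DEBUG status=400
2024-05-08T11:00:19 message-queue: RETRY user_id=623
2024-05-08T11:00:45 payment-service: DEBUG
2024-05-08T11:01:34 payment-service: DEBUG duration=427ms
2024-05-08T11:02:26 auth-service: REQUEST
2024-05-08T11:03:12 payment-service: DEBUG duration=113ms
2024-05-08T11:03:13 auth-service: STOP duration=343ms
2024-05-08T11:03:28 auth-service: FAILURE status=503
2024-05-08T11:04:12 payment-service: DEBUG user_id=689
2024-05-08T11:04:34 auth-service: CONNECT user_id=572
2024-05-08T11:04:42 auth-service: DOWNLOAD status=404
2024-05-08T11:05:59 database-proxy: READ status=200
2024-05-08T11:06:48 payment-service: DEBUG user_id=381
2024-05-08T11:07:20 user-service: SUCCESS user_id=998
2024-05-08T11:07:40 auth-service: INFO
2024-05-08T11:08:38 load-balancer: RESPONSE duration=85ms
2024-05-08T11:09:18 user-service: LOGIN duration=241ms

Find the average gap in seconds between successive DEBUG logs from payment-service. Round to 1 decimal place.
81.6

To calculate average interval:

1. Find all DEBUG events for payment-service in order
2. Calculate time gaps between consecutive events
3. Compute mean of gaps: 408 / 5 = 81.6 seconds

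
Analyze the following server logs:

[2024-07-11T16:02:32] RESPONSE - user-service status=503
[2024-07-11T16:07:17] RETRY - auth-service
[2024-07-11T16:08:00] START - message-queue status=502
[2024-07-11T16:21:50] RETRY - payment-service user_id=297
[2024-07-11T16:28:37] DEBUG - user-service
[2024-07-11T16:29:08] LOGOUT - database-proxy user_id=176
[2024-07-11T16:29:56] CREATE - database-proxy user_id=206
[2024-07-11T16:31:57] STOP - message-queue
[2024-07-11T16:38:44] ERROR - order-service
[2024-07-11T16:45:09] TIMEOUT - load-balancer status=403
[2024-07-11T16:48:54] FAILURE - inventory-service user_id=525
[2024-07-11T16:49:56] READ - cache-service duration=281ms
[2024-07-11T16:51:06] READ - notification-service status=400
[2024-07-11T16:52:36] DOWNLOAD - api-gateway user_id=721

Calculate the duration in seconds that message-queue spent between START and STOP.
1437

To calculate state duration:

1. Find START event for message-queue: 2024-07-11T16:08:00
2. Find STOP event for message-queue: 2024-07-11T16:31:57
3. Calculate duration: 2024-07-11T16:31:57 - 2024-07-11T16:08:00 = 1437 seconds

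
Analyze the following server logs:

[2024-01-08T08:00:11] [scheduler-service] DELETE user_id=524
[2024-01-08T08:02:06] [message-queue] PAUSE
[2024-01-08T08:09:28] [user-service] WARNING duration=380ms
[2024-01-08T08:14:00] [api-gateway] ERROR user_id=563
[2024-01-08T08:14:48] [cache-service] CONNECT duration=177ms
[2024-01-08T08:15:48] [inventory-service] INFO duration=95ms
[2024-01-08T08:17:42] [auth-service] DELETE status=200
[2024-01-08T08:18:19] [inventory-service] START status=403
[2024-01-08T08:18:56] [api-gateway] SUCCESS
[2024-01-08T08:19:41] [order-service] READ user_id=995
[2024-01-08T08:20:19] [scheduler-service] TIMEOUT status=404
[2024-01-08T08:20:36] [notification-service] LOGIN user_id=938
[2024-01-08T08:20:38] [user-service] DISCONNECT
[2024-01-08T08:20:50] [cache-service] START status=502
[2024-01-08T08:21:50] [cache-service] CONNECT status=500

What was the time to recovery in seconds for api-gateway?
296

To calculate recovery time:

1. Find ERROR event for api-gateway: 2024-01-08T08:14:00
2. Find next SUCCESS event for api-gateway: 2024-01-08T08:18:56
3. Recovery time: 2024-01-08T08:18:56 - 2024-01-08T08:14:00 = 296 seconds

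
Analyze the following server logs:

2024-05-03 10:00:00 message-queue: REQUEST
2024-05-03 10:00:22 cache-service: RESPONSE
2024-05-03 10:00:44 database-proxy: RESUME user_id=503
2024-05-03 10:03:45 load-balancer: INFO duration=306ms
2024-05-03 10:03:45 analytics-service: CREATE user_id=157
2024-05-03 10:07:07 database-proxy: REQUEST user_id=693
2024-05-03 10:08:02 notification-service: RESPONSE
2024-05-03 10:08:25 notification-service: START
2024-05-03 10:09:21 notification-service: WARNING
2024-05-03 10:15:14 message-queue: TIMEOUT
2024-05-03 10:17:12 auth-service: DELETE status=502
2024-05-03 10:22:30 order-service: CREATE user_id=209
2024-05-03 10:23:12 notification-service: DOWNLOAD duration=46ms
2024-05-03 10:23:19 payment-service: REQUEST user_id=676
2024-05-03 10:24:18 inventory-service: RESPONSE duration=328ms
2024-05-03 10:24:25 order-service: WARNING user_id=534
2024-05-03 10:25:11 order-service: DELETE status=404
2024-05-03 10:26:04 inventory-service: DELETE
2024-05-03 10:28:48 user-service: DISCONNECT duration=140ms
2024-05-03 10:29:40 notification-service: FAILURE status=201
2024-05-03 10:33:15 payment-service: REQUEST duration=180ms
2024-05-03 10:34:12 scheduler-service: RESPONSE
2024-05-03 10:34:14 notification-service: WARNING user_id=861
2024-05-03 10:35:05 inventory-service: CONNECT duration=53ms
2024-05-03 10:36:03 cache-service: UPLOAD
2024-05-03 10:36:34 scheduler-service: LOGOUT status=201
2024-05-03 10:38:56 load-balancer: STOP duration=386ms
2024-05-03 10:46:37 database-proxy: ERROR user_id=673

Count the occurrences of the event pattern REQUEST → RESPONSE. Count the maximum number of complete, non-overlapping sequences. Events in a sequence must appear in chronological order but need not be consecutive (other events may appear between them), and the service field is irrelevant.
4

To count sequences:

1. Look for pattern: REQUEST → RESPONSE
2. Greedily scan the log in chronological order, matching each sequence element in turn (ignoring service)
3. Each time the full pattern completes, increment the count and restart matching from the next event
4. Complete non-overlapping sequences found: 4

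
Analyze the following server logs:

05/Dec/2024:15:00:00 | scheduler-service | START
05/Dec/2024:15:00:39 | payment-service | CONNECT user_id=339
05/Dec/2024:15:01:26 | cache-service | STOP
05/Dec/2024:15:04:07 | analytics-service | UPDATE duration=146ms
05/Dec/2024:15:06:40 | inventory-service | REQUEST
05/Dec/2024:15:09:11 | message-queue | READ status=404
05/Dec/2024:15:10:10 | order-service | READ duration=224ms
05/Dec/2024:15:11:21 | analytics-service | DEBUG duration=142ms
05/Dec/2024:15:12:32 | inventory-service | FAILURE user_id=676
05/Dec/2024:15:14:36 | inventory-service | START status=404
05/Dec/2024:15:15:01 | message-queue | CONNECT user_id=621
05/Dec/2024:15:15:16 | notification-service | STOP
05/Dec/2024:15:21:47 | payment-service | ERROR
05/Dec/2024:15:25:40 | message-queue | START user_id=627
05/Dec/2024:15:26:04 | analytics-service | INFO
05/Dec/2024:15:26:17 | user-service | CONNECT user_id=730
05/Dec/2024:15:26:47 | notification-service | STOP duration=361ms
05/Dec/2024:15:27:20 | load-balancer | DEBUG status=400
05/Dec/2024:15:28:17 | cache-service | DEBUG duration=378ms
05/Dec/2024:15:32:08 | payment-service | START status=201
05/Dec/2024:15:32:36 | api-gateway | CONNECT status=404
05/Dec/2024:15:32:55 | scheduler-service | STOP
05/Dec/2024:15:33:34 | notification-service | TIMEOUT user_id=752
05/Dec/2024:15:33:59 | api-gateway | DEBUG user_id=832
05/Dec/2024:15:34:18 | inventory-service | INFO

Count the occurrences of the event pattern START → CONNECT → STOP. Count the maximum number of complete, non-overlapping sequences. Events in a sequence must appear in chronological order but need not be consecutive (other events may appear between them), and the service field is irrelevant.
4

To count sequences:

1. Look for pattern: START → CONNECT → STOP
2. Greedily scan the log in chronological order, matching each sequence element in turn (ignoring service)
3. Each time the full pattern completes, increment the count and restart matching from the next event
4. Complete non-overlapping sequences found: 4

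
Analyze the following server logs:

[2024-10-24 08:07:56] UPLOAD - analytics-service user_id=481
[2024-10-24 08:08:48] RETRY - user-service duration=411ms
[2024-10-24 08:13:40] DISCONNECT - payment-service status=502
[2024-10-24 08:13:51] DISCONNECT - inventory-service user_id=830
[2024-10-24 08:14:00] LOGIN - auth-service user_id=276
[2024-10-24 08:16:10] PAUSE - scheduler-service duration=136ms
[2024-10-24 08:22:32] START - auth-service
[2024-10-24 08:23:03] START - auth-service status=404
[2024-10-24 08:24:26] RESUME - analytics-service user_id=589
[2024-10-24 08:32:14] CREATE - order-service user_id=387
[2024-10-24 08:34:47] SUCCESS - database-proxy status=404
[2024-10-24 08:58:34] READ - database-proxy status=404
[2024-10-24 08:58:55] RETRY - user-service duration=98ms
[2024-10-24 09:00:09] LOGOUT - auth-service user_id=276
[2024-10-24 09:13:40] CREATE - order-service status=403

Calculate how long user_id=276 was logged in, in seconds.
2769

To calculate session duration:

1. Find LOGIN event for user_id=276: 2024-10-24 08:14:00
2. Find LOGOUT event for user_id=276: 2024-10-24 09:00:09
3. Session duration: 2024-10-24 09:00:09 - 2024-10-24 08:14:00 = 2769 seconds (46 minutes)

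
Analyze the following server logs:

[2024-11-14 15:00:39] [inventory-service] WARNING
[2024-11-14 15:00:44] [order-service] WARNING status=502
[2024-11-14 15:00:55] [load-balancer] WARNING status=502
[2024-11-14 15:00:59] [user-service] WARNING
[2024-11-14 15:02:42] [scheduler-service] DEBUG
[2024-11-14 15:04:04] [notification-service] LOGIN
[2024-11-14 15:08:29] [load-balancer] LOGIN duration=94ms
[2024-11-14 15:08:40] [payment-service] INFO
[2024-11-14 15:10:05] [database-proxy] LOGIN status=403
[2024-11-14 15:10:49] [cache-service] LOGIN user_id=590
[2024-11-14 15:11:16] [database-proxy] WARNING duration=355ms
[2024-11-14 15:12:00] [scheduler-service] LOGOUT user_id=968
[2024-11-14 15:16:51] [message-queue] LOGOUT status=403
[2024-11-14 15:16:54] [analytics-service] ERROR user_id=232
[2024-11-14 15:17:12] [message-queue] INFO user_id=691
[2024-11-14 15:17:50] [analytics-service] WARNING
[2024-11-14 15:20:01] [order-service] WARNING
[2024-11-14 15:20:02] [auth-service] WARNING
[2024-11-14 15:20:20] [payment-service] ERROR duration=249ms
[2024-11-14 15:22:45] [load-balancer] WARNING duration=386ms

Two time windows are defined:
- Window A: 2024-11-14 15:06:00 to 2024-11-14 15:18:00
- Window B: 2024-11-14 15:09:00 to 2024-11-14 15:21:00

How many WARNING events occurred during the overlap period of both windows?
2

To find overlap events:

1. Window A: 2024-11-14 15:06:00 to 2024-11-14 15:18:00
2. Window B: 2024-11-14 15:09:00 to 2024-11-14 15:21:00
3. Overlap period: 2024-11-14 15:09:00 to 2024-11-14 15:18:00
4. Count WARNING events in overlap: 2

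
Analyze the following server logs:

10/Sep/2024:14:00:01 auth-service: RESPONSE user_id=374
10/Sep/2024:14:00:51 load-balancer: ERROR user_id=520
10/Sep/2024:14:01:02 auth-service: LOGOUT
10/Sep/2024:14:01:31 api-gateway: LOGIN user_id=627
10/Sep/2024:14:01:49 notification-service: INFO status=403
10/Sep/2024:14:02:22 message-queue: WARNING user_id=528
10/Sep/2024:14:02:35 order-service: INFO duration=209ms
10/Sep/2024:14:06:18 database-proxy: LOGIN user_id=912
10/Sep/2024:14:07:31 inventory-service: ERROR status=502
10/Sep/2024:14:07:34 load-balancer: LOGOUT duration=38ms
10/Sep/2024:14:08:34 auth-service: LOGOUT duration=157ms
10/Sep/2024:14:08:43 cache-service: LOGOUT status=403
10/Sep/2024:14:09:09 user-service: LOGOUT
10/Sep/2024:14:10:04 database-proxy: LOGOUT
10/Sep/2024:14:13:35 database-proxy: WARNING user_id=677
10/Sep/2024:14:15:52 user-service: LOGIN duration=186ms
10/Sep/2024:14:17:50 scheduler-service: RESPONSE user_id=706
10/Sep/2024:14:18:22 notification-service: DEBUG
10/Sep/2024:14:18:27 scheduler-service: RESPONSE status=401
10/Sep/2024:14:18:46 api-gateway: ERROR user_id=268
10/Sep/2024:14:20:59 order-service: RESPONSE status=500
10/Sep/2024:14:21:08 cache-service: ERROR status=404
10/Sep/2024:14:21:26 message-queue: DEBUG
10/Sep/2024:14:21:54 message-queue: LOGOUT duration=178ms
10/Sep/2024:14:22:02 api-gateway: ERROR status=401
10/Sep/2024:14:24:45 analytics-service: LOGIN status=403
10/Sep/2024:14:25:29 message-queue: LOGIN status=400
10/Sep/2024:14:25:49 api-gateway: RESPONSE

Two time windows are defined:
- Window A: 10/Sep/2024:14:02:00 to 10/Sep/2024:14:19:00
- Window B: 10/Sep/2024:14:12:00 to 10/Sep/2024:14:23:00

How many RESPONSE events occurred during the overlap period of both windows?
2

To find overlap events:

1. Window A: 10/Sep/2024:14:02:00 to 10/Sep/2024:14:19:00
2. Window B: 10/Sep/2024:14:12:00 to 10/Sep/2024:14:23:00
3. Overlap period: 10/Sep/2024:14:12:00 to 10/Sep/2024:14:19:00
4. Count RESPONSE events in overlap: 2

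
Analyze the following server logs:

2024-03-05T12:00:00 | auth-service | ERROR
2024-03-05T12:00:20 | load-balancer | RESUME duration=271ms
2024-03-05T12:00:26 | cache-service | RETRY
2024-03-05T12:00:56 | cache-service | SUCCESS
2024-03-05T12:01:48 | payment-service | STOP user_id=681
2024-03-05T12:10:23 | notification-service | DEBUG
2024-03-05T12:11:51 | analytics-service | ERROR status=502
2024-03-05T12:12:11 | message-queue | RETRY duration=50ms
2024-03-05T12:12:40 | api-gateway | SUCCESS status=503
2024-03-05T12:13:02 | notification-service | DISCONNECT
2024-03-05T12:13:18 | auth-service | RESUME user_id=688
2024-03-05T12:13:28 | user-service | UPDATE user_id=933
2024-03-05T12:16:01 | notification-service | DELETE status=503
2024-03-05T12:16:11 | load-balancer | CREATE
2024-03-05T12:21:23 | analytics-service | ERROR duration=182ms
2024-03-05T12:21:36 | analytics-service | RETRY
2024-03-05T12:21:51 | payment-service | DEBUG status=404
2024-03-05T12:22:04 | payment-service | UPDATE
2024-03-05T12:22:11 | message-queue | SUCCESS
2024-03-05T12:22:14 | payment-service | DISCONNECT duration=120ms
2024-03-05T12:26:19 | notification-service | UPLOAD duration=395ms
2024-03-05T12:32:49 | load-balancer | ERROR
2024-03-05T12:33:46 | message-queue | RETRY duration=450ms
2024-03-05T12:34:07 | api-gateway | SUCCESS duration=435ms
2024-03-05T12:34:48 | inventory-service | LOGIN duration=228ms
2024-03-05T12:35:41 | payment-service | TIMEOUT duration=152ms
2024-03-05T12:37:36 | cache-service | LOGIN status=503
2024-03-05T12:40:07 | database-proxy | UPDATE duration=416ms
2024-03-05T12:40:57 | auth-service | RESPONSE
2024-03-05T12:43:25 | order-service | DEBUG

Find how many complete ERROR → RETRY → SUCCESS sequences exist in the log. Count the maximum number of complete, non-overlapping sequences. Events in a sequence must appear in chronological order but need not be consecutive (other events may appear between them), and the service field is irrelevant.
4

To count sequences:

1. Look for pattern: ERROR → RETRY → SUCCESS
2. Greedily scan the log in chronological order, matching each sequence element in turn (ignoring service)
3. Each time the full pattern completes, increment the count and restart matching from the next event
4. Complete non-overlapping sequences found: 4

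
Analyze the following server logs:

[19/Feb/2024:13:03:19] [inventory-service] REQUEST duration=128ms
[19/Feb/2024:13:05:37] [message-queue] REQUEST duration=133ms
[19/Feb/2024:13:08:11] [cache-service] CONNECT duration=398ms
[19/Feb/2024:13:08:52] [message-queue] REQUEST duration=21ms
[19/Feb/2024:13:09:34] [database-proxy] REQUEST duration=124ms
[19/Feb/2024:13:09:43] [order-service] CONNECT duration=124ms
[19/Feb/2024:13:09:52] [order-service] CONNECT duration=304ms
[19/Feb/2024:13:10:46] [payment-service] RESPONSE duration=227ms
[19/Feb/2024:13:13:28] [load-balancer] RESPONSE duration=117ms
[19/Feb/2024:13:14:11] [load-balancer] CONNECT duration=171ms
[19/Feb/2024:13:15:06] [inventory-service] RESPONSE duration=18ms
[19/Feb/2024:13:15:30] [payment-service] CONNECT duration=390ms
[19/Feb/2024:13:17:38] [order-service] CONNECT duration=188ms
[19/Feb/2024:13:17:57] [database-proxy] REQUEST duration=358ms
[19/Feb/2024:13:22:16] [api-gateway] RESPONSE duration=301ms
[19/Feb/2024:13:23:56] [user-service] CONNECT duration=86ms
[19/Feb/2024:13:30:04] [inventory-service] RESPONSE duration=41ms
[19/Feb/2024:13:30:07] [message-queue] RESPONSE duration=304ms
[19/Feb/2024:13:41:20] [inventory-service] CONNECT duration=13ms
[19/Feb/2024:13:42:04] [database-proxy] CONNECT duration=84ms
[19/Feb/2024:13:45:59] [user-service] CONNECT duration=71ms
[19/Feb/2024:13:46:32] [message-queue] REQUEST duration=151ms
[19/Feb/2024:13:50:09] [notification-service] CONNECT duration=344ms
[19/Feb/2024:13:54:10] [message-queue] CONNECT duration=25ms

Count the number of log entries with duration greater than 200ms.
8

To count timeouts:

1. Threshold: 200ms
2. Extract duration from each log entry
3. Count entries where duration > 200
4. Timeout count: 8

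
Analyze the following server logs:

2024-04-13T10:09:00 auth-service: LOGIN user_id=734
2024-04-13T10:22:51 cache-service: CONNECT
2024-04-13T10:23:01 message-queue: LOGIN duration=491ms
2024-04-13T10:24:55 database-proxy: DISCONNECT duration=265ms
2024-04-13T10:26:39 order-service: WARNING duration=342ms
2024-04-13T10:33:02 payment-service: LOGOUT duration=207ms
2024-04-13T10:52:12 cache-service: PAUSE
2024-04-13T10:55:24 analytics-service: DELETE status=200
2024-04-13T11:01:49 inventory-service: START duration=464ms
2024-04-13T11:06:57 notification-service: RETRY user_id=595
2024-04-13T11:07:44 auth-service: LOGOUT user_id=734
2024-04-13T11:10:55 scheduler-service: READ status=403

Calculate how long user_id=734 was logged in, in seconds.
3524

To calculate session duration:

1. Find LOGIN event for user_id=734: 2024-04-13T10:09:00
2. Find LOGOUT event for user_id=734: 2024-04-13T11:07:44
3. Session duration: 2024-04-13T11:07:44 - 2024-04-13T10:09:00 = 3524 seconds (58 minutes)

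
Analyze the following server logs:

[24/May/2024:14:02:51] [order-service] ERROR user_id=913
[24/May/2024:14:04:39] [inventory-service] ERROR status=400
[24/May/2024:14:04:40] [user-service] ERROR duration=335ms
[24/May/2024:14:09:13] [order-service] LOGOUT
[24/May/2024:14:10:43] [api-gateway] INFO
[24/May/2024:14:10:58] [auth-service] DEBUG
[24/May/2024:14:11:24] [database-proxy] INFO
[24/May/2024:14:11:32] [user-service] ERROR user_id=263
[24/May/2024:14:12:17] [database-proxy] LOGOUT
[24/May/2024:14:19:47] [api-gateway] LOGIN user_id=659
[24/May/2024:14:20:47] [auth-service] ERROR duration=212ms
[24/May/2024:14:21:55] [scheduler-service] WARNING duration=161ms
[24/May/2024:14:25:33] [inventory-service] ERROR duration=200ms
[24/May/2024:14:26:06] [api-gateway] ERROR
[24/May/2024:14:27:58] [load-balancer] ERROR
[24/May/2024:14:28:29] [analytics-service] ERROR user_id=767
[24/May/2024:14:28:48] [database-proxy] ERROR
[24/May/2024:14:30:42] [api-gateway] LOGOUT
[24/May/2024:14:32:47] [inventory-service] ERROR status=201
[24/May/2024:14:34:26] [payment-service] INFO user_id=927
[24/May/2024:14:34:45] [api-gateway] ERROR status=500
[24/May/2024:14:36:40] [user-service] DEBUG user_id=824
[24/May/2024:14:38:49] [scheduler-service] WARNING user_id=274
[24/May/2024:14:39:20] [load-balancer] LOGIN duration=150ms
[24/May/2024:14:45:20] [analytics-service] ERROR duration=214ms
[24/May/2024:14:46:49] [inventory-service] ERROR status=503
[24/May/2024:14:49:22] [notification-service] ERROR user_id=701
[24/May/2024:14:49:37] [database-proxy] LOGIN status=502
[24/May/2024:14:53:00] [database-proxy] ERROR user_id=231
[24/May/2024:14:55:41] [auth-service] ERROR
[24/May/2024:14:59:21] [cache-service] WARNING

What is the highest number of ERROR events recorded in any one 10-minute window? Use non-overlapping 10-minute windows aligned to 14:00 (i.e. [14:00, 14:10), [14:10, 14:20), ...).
6

To find the burst window:

1. Divide the log period into non-overlapping 10-minute windows starting at 14:00
2. Count ERROR events in each window
3. Find the window with maximum count
4. Maximum events in a window: 6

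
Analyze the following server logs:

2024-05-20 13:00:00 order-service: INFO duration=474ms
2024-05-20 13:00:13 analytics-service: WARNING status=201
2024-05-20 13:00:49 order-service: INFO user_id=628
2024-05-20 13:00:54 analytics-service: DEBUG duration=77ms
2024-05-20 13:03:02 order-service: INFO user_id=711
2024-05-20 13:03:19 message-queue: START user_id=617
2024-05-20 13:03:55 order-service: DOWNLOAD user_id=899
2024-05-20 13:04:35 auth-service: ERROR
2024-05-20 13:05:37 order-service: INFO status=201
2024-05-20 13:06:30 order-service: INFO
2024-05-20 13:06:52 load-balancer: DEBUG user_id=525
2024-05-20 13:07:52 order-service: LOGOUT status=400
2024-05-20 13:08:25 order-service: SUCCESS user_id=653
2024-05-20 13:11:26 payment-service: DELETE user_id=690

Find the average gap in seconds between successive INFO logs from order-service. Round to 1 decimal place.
97.5

To calculate average interval:

1. Find all INFO events for order-service in order
2. Calculate time gaps between consecutive events
3. Compute mean of gaps: 390 / 4 = 97.5 seconds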